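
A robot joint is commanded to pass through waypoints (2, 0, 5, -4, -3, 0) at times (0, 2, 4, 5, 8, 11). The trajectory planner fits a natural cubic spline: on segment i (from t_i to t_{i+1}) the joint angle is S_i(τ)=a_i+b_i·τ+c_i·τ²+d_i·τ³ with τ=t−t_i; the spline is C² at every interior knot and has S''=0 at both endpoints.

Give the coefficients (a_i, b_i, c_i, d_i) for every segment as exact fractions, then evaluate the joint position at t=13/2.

  seg 0: a=2 b=-2936/933 c=0 d=2003/3732
  seg 1: a=0 b=3073/933 c=2003/622 d=-13499/7464
  seg 2: a=5 b=-10315/1866 c=-9493/1244 d=15521/3732
  seg 3: a=-4 b=-31025/3732 c=1507/311 d=-21983/33588
  seg 4: a=-3 b=5765/1866 c=-3899/3732 d=3899/33588
S(13/2) = -77387/9952

Δ: Δ0=-1, Δ1=5/2, Δ2=-9, Δ3=1/3, Δ4=1
row 1: diag=8, rhs=21; c'=1/4, d'=21/8
row 2: denom=6−2·1/4=11/2; d'=(-69−2·21/8)/(11/2)=-27/2
row 3: denom=8−1·2/11=86/11; d'=(56−1·-27/2)/(86/11)=1529/172
row 4: denom=12−3·33/86=933/86; d'=(4−3·1529/172)/(933/86)=-3899/1866
back: M4=-3899/1866
back: M3=1529/172−33/86·-3899/1866=3014/311
back: M2=-27/2−2/11·3014/311=-9493/622
back: M1=21/8−1/4·-9493/622=2003/311
M: M0=0, M1=2003/311, M2=-9493/622, M3=3014/311, M4=-3899/1866, M5=0
seg 0: a=2, c=M0/2=0, d=(M1−M0)/(6·2)=2003/3732, b=Δ0−h0·(2M0+M1)/6=-2936/933
seg 1: a=0, c=M1/2=2003/622, d=(M2−M1)/(6·2)=-13499/7464, b=Δ1−h1·(2M1+M2)/6=3073/933
seg 2: a=5, c=M2/2=-9493/1244, d=(M3−M2)/(6·1)=15521/3732, b=Δ2−h2·(2M2+M3)/6=-10315/1866
seg 3: a=-4, c=M3/2=1507/311, d=(M4−M3)/(6·3)=-21983/33588, b=Δ3−h3·(2M3+M4)/6=-31025/3732
seg 4: a=-3, c=M4/2=-3899/3732, d=(M5−M4)/(6·3)=3899/33588, b=Δ4−h4·(2M4+M5)/6=5765/1866
t_q=13/2 → seg 3, τ=3/2; S=-4+-31025/3732·τ+1507/311·τ²+-21983/33588·τ³=-77387/9952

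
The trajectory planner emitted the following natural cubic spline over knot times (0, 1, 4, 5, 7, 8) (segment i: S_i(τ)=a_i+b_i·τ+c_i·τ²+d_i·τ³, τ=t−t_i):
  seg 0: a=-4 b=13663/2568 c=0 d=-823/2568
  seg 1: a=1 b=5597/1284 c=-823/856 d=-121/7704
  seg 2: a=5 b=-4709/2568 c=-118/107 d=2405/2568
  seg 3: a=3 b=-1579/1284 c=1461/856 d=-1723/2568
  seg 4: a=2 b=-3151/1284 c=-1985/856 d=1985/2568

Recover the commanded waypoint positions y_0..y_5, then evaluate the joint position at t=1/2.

y_0=-4 y_1=1 y_2=5 y_3=3 y_4=2 y_5=-2
S(1/2) = -9449/6848

y_0 = S_0(0) = a_0 = -4
y_1 = S_1(0) = a_1 = 1
y_2 = S_2(0) = a_2 = 5
y_3 = S_3(0) = a_3 = 3
y_4 = S_4(0) = a_4 = 2
y_5 = S_4(1) = -2
t_q=1/2 is in segment 0 (τ=1/2); S_0(τ)=-9449/6848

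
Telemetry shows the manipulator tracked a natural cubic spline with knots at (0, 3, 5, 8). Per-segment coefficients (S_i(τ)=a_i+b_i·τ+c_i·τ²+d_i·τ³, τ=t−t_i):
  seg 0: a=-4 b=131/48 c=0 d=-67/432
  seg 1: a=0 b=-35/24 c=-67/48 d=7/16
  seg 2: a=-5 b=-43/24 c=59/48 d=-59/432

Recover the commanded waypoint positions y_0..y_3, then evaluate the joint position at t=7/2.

y_0=-4 y_1=0 y_2=-5 y_3=-3
S(7/2) = -131/128

y_0 = S_0(0) = a_0 = -4
y_1 = S_1(0) = a_1 = 0
y_2 = S_2(0) = a_2 = -5
y_3 = S_2(3) = -3
t_q=7/2 is in segment 1 (τ=1/2); S_1(τ)=-131/128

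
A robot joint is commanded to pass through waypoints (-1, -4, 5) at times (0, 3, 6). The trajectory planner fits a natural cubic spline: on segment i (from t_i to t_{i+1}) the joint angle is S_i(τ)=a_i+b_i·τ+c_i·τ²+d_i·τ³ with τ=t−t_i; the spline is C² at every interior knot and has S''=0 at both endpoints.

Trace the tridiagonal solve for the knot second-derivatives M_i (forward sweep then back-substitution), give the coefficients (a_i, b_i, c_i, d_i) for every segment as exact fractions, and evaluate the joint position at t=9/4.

  seg 0: a=-1 b=-2 c=0 d=1/9
  seg 1: a=-4 b=1 c=1 d=-1/9
S(9/4) = -271/64

Δ: Δ0=-1, Δ1=3
row 1: diag=12, rhs=24; c'=1/4, d'=2
back: M1=2
M: M0=0, M1=2, M2=0
seg 0: a=-1, c=M0/2=0, d=(M1−M0)/(6·3)=1/9, b=Δ0−h0·(2M0+M1)/6=-2
seg 1: a=-4, c=M1/2=1, d=(M2−M1)/(6·3)=-1/9, b=Δ1−h1·(2M1+M2)/6=1
t_q=9/4 → seg 0, τ=9/4; S=-1+-2·τ+0·τ²+1/9·τ³=-271/64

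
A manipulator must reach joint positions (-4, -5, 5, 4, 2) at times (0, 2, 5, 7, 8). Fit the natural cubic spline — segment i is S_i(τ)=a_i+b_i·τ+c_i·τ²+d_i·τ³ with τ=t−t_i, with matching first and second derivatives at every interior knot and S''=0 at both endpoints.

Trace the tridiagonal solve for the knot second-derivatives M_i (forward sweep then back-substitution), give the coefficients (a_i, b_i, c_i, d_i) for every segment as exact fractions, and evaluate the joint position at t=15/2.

  seg 0: a=-4 b=-2407/1518 c=0 d=206/759
  seg 1: a=-5 b=2537/1518 c=412/253 d=-1631/4554
  seg 2: a=5 b=1345/759 c=-807/506 d=1393/6072
  seg 3: a=4 b=-2815/1518 c=-221/1012 d=221/3036
S(15/2) = 24509/8096

Δ: Δ0=-1/2, Δ1=10/3, Δ2=-1/2, Δ3=-2
row 1: diag=10, rhs=23; c'=3/10, d'=23/10
row 2: denom=10−3·3/10=91/10; d'=(-23−3·23/10)/(91/10)=-23/7
row 3: denom=6−2·20/91=506/91; d'=(-9−2·-23/7)/(506/91)=-221/506
back: M3=-221/506
back: M2=-23/7−20/91·-221/506=-807/253
back: M1=23/10−3/10·-807/253=824/253
M: M0=0, M1=824/253, M2=-807/253, M3=-221/506, M4=0
seg 0: a=-4, c=M0/2=0, d=(M1−M0)/(6·2)=206/759, b=Δ0−h0·(2M0+M1)/6=-2407/1518
seg 1: a=-5, c=M1/2=412/253, d=(M2−M1)/(6·3)=-1631/4554, b=Δ1−h1·(2M1+M2)/6=2537/1518
seg 2: a=5, c=M2/2=-807/506, d=(M3−M2)/(6·2)=1393/6072, b=Δ2−h2·(2M2+M3)/6=1345/759
seg 3: a=4, c=M3/2=-221/1012, d=(M4−M3)/(6·1)=221/3036, b=Δ3−h3·(2M3+M4)/6=-2815/1518
t_q=15/2 → seg 3, τ=1/2; S=4+-2815/1518·τ+-221/1012·τ²+221/3036·τ³=24509/8096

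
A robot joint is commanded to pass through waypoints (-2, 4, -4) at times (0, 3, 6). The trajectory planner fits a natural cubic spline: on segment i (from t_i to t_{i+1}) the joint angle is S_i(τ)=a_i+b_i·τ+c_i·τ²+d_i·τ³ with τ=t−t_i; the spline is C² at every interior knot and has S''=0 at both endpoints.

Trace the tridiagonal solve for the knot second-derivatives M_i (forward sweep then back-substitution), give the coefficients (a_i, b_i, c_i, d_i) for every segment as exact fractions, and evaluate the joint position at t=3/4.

  seg 0: a=-2 b=19/6 c=0 d=-7/54
  seg 1: a=4 b=-1/3 c=-7/6 d=7/54
S(3/4) = 41/128

Δ: Δ0=2, Δ1=-8/3
row 1: diag=12, rhs=-28; c'=1/4, d'=-7/3
back: M1=-7/3
M: M0=0, M1=-7/3, M2=0
seg 0: a=-2, c=M0/2=0, d=(M1−M0)/(6·3)=-7/54, b=Δ0−h0·(2M0+M1)/6=19/6
seg 1: a=4, c=M1/2=-7/6, d=(M2−M1)/(6·3)=7/54, b=Δ1−h1·(2M1+M2)/6=-1/3
t_q=3/4 → seg 0, τ=3/4; S=-2+19/6·τ+0·τ²+-7/54·τ³=41/128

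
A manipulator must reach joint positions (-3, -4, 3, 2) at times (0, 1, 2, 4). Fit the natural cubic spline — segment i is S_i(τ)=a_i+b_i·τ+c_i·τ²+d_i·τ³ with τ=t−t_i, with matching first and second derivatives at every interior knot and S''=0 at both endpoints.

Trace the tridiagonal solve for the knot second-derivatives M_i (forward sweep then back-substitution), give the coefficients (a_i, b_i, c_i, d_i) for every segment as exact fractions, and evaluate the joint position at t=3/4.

  seg 0: a=-3 b=-157/46 c=0 d=111/46
  seg 1: a=-4 b=88/23 c=333/46 d=-187/46
  seg 2: a=3 b=281/46 c=-114/23 d=19/23
S(3/4) = -13371/2944

Δ: Δ0=-1, Δ1=7, Δ2=-1/2
row 1: diag=4, rhs=48; c'=1/4, d'=12
row 2: denom=6−1·1/4=23/4; d'=(-45−1·12)/(23/4)=-228/23
back: M2=-228/23
back: M1=12−1/4·-228/23=333/23
M: M0=0, M1=333/23, M2=-228/23, M3=0
seg 0: a=-3, c=M0/2=0, d=(M1−M0)/(6·1)=111/46, b=Δ0−h0·(2M0+M1)/6=-157/46
seg 1: a=-4, c=M1/2=333/46, d=(M2−M1)/(6·1)=-187/46, b=Δ1−h1·(2M1+M2)/6=88/23
seg 2: a=3, c=M2/2=-114/23, d=(M3−M2)/(6·2)=19/23, b=Δ2−h2·(2M2+M3)/6=281/46
t_q=3/4 → seg 0, τ=3/4; S=-3+-157/46·τ+0·τ²+111/46·τ³=-13371/2944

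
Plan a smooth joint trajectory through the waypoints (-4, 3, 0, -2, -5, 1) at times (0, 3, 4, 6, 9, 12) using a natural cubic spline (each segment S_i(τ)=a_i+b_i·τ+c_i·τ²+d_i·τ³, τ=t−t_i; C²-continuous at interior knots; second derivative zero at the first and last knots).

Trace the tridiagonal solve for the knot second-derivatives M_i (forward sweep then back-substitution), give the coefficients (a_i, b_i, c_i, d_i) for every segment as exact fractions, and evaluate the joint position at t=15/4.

Δ: Δ0=7/3, Δ1=-3, Δ2=-1, Δ3=-1, Δ4=2
row 1: diag=8, rhs=-32; c'=1/8, d'=-4
row 2: denom=6−1·1/8=47/8; d'=(12−1·-4)/(47/8)=128/47
row 3: denom=10−2·16/47=438/47; d'=(0−2·128/47)/(438/47)=-128/219
row 4: denom=12−3·47/146=1611/146; d'=(18−3·-128/219)/(1611/146)=2884/1611
back: M4=2884/1611
back: M3=-128/219−47/146·2884/1611=-1870/1611
back: M2=128/47−16/47·-1870/1611=5024/1611
back: M1=-4−1/8·5024/1611=-7072/1611
M: M0=0, M1=-7072/1611, M2=5024/1611, M3=-1870/1611, M4=2884/1611, M5=0
seg 0: a=-4, c=M0/2=0, d=(M1−M0)/(6·3)=-3536/14499, b=Δ0−h0·(2M0+M1)/6=7295/1611
seg 1: a=3, c=M1/2=-3536/1611, d=(M2−M1)/(6·1)=224/179, b=Δ1−h1·(2M1+M2)/6=-3313/1611
seg 2: a=0, c=M2/2=2512/1611, d=(M3−M2)/(6·2)=-383/1074, b=Δ2−h2·(2M2+M3)/6=-4337/1611
seg 3: a=-2, c=M3/2=-935/1611, d=(M4−M3)/(6·3)=2377/14499, b=Δ3−h3·(2M3+M4)/6=-1183/1611
seg 4: a=-5, c=M4/2=1442/1611, d=(M5−M4)/(6·3)=-1442/14499, b=Δ4−h4·(2M4+M5)/6=338/1611
t_q=15/4 → seg 1, τ=3/4; S=3+-3313/1611·τ+-3536/1611·τ²+224/179·τ³=1613/2148

  seg 0: a=-4 b=7295/1611 c=0 d=-3536/14499
  seg 1: a=3 b=-3313/1611 c=-3536/1611 d=224/179
  seg 2: a=0 b=-4337/1611 c=2512/1611 d=-383/1074
  seg 3: a=-2 b=-1183/1611 c=-935/1611 d=2377/14499
  seg 4: a=-5 b=338/1611 c=1442/1611 d=-1442/14499
S(15/4) = 1613/2148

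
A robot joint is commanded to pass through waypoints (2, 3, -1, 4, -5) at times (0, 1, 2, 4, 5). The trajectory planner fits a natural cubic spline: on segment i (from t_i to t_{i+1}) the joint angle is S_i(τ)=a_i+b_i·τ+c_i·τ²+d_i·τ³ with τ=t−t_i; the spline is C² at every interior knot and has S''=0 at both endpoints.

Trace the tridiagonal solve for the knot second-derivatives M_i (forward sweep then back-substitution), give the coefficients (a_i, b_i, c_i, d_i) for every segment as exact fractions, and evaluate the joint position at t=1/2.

  seg 0: a=2 b=172/61 c=0 d=-111/61
  seg 1: a=3 b=-161/61 c=-333/61 d=250/61
  seg 2: a=-1 b=-77/61 c=417/61 d=-1209/488
  seg 3: a=4 b=-445/122 c=-1959/244 d=653/244
S(1/2) = 1553/488

Δ: Δ0=1, Δ1=-4, Δ2=5/2, Δ3=-9
row 1: diag=4, rhs=-30; c'=1/4, d'=-15/2
row 2: denom=6−1·1/4=23/4; d'=(39−1·-15/2)/(23/4)=186/23
row 3: denom=6−2·8/23=122/23; d'=(-69−2·186/23)/(122/23)=-1959/122
back: M3=-1959/122
back: M2=186/23−8/23·-1959/122=834/61
back: M1=-15/2−1/4·834/61=-666/61
M: M0=0, M1=-666/61, M2=834/61, M3=-1959/122, M4=0
seg 0: a=2, c=M0/2=0, d=(M1−M0)/(6·1)=-111/61, b=Δ0−h0·(2M0+M1)/6=172/61
seg 1: a=3, c=M1/2=-333/61, d=(M2−M1)/(6·1)=250/61, b=Δ1−h1·(2M1+M2)/6=-161/61
seg 2: a=-1, c=M2/2=417/61, d=(M3−M2)/(6·2)=-1209/488, b=Δ2−h2·(2M2+M3)/6=-77/61
seg 3: a=4, c=M3/2=-1959/244, d=(M4−M3)/(6·1)=653/244, b=Δ3−h3·(2M3+M4)/6=-445/122
t_q=1/2 → seg 0, τ=1/2; S=2+172/61·τ+0·τ²+-111/61·τ³=1553/488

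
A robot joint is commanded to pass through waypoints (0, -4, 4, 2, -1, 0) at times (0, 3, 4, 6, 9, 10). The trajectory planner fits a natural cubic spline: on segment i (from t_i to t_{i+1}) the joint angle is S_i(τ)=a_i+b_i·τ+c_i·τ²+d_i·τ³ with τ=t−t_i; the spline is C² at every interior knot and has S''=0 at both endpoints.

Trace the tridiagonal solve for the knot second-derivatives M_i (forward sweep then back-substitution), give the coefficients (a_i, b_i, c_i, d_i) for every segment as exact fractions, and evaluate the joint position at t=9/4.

Δ: Δ0=-4/3, Δ1=8, Δ2=-1, Δ3=-1, Δ4=1
row 1: diag=8, rhs=56; c'=1/8, d'=7
row 2: denom=6−1·1/8=47/8; d'=(-54−1·7)/(47/8)=-488/47
row 3: denom=10−2·16/47=438/47; d'=(0−2·-488/47)/(438/47)=488/219
row 4: denom=8−3·47/146=1027/146; d'=(12−3·488/219)/(1027/146)=776/1027
back: M4=776/1027
back: M3=488/219−47/146·776/1027=6116/3081
back: M2=-488/47−16/47·6116/3081=-34072/3081
back: M1=7−1/8·-34072/3081=25826/3081
M: M0=0, M1=25826/3081, M2=-34072/3081, M3=6116/3081, M4=776/1027, M5=0
seg 0: a=0, c=M0/2=0, d=(M1−M0)/(6·3)=12913/27729, b=Δ0−h0·(2M0+M1)/6=-17021/3081
seg 1: a=-4, c=M1/2=12913/3081, d=(M2−M1)/(6·1)=-9983/3081, b=Δ1−h1·(2M1+M2)/6=21718/3081
seg 2: a=4, c=M2/2=-17036/3081, d=(M3−M2)/(6·2)=3349/3081, b=Δ2−h2·(2M2+M3)/6=5865/1027
seg 3: a=2, c=M3/2=3058/3081, d=(M4−M3)/(6·3)=-1894/27729, b=Δ3−h3·(2M3+M4)/6=-797/237
seg 4: a=-1, c=M4/2=388/1027, d=(M5−M4)/(6·1)=-388/3081, b=Δ4−h4·(2M4+M5)/6=2305/3081
t_q=9/4 → seg 0, τ=9/4; S=0+-17021/3081·τ+0·τ²+12913/27729·τ³=-468357/65728

  seg 0: a=0 b=-17021/3081 c=0 d=12913/27729
  seg 1: a=-4 b=21718/3081 c=12913/3081 d=-9983/3081
  seg 2: a=4 b=5865/1027 c=-17036/3081 d=3349/3081
  seg 3: a=2 b=-797/237 c=3058/3081 d=-1894/27729
  seg 4: a=-1 b=2305/3081 c=388/1027 d=-388/3081
S(9/4) = -468357/65728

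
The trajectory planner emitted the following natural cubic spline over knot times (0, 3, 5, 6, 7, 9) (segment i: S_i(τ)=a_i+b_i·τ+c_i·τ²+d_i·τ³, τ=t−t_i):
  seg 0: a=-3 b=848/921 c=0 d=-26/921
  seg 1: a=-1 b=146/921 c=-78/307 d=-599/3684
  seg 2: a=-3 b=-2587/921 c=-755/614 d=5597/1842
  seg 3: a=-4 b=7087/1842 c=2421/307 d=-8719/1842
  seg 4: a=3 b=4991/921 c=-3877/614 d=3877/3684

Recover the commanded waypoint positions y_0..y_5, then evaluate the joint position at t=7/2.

y_0=-3 y_1=-1 y_2=-3 y_3=-4 y_4=3 y_5=-3
S(7/2) = -9869/9824

y_0 = S_0(0) = a_0 = -3
y_1 = S_1(0) = a_1 = -1
y_2 = S_2(0) = a_2 = -3
y_3 = S_3(0) = a_3 = -4
y_4 = S_4(0) = a_4 = 3
y_5 = S_4(2) = -3
t_q=7/2 is in segment 1 (τ=1/2); S_1(τ)=-9869/9824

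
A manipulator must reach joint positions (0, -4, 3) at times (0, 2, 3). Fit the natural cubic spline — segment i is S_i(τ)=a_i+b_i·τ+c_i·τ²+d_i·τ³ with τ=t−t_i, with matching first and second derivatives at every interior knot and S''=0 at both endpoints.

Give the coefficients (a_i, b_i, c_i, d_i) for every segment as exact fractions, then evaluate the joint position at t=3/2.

Δ: Δ0=-2, Δ1=7
row 1: diag=6, rhs=54; c'=1/6, d'=9
back: M1=9
M: M0=0, M1=9, M2=0
seg 0: a=0, c=M0/2=0, d=(M1−M0)/(6·2)=3/4, b=Δ0−h0·(2M0+M1)/6=-5
seg 1: a=-4, c=M1/2=9/2, d=(M2−M1)/(6·1)=-3/2, b=Δ1−h1·(2M1+M2)/6=4
t_q=3/2 → seg 0, τ=3/2; S=0+-5·τ+0·τ²+3/4·τ³=-159/32

  seg 0: a=0 b=-5 c=0 d=3/4
  seg 1: a=-4 b=4 c=9/2 d=-3/2
S(3/2) = -159/32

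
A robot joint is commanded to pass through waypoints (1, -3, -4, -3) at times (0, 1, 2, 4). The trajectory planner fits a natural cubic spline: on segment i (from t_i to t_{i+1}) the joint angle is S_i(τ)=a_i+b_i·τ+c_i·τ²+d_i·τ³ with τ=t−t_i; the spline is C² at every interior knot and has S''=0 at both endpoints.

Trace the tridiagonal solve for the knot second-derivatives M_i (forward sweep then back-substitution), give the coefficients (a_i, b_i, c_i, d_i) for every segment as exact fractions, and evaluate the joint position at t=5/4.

Δ: Δ0=-4, Δ1=-1, Δ2=1/2
row 1: diag=4, rhs=18; c'=1/4, d'=9/2
row 2: denom=6−1·1/4=23/4; d'=(9−1·9/2)/(23/4)=18/23
back: M2=18/23
back: M1=9/2−1/4·18/23=99/23
M: M0=0, M1=99/23, M2=18/23, M3=0
seg 0: a=1, c=M0/2=0, d=(M1−M0)/(6·1)=33/46, b=Δ0−h0·(2M0+M1)/6=-217/46
seg 1: a=-3, c=M1/2=99/46, d=(M2−M1)/(6·1)=-27/46, b=Δ1−h1·(2M1+M2)/6=-59/23
seg 2: a=-4, c=M2/2=9/23, d=(M3−M2)/(6·2)=-3/46, b=Δ2−h2·(2M2+M3)/6=-1/46
t_q=5/4 → seg 1, τ=1/4; S=-3+-59/23·τ+99/46·τ²+-27/46·τ³=-10351/2944

  seg 0: a=1 b=-217/46 c=0 d=33/46
  seg 1: a=-3 b=-59/23 c=99/46 d=-27/46
  seg 2: a=-4 b=-1/46 c=9/23 d=-3/46
S(5/4) = -10351/2944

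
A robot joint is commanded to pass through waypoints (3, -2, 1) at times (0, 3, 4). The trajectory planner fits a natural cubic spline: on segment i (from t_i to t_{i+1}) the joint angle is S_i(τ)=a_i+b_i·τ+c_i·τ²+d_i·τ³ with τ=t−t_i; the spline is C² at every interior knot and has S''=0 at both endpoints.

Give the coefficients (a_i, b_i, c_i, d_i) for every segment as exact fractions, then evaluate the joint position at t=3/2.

  seg 0: a=3 b=-41/12 c=0 d=7/36
  seg 1: a=-2 b=11/6 c=7/4 d=-7/12
S(3/2) = -47/32

Δ: Δ0=-5/3, Δ1=3
row 1: diag=8, rhs=28; c'=1/8, d'=7/2
back: M1=7/2
M: M0=0, M1=7/2, M2=0
seg 0: a=3, c=M0/2=0, d=(M1−M0)/(6·3)=7/36, b=Δ0−h0·(2M0+M1)/6=-41/12
seg 1: a=-2, c=M1/2=7/4, d=(M2−M1)/(6·1)=-7/12, b=Δ1−h1·(2M1+M2)/6=11/6
t_q=3/2 → seg 0, τ=3/2; S=3+-41/12·τ+0·τ²+7/36·τ³=-47/32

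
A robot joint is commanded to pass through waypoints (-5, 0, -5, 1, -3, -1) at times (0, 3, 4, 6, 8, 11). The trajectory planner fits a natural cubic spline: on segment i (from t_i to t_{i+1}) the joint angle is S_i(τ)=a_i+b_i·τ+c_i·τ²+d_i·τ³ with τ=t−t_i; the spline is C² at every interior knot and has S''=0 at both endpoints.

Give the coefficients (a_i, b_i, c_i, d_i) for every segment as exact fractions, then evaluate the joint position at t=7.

Δ: Δ0=5/3, Δ1=-5, Δ2=3, Δ3=-2, Δ4=2/3
row 1: diag=8, rhs=-40; c'=1/8, d'=-5
row 2: denom=6−1·1/8=47/8; d'=(48−1·-5)/(47/8)=424/47
row 3: denom=8−2·16/47=344/47; d'=(-30−2·424/47)/(344/47)=-1129/172
row 4: denom=10−2·47/172=813/86; d'=(16−2·-1129/172)/(813/86)=835/271
back: M4=835/271
back: M3=-1129/172−47/172·835/271=-2007/271
back: M2=424/47−16/47·-2007/271=3128/271
back: M1=-5−1/8·3128/271=-1746/271
M: M0=0, M1=-1746/271, M2=3128/271, M3=-2007/271, M4=835/271, M5=0
seg 0: a=-5, c=M0/2=0, d=(M1−M0)/(6·3)=-97/271, b=Δ0−h0·(2M0+M1)/6=3974/813
seg 1: a=0, c=M1/2=-873/271, d=(M2−M1)/(6·1)=2437/813, b=Δ1−h1·(2M1+M2)/6=-3883/813
seg 2: a=-5, c=M2/2=1564/271, d=(M3−M2)/(6·2)=-5135/3252, b=Δ2−h2·(2M2+M3)/6=-1810/813
seg 3: a=1, c=M3/2=-2007/542, d=(M4−M3)/(6·2)=1421/1626, b=Δ3−h3·(2M3+M4)/6=1553/813
seg 4: a=-3, c=M4/2=835/542, d=(M5−M4)/(6·3)=-835/4878, b=Δ4−h4·(2M4+M5)/6=-1963/813
t_q=7 → seg 3, τ=1; S=1+1553/813·τ+-2007/542·τ²+1421/1626·τ³=22/271

  seg 0: a=-5 b=3974/813 c=0 d=-97/271
  seg 1: a=0 b=-3883/813 c=-873/271 d=2437/813
  seg 2: a=-5 b=-1810/813 c=1564/271 d=-5135/3252
  seg 3: a=1 b=1553/813 c=-2007/542 d=1421/1626
  seg 4: a=-3 b=-1963/813 c=835/542 d=-835/4878
S(7) = 22/271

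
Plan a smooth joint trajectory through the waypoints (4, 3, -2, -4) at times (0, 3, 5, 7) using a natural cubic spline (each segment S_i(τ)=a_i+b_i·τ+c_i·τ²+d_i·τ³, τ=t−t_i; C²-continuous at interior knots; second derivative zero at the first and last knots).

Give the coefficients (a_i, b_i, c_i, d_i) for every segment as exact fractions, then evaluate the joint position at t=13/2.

Δ: Δ0=-1/3, Δ1=-5/2, Δ2=-1
row 1: diag=10, rhs=-13; c'=1/5, d'=-13/10
row 2: denom=8−2·1/5=38/5; d'=(9−2·-13/10)/(38/5)=29/19
back: M2=29/19
back: M1=-13/10−1/5·29/19=-61/38
M: M0=0, M1=-61/38, M2=29/19, M3=0
seg 0: a=4, c=M0/2=0, d=(M1−M0)/(6·3)=-61/684, b=Δ0−h0·(2M0+M1)/6=107/228
seg 1: a=3, c=M1/2=-61/76, d=(M2−M1)/(6·2)=119/456, b=Δ1−h1·(2M1+M2)/6=-221/114
seg 2: a=-2, c=M2/2=29/38, d=(M3−M2)/(6·2)=-29/228, b=Δ2−h2·(2M2+M3)/6=-115/57
t_q=13/2 → seg 2, τ=3/2; S=-2+-115/57·τ+29/38·τ²+-29/228·τ³=-2273/608

  seg 0: a=4 b=107/228 c=0 d=-61/684
  seg 1: a=3 b=-221/114 c=-61/76 d=119/456
  seg 2: a=-2 b=-115/57 c=29/38 d=-29/228
S(13/2) = -2273/608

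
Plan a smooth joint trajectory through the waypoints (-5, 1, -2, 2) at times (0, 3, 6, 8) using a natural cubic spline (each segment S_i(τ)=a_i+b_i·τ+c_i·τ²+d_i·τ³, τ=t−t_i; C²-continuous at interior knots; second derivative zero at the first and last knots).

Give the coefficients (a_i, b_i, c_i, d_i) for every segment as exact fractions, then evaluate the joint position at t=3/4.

  seg 0: a=-5 b=113/37 c=0 d=-13/111
  seg 1: a=1 b=-4/37 c=-39/37 d=28/111
  seg 2: a=-2 b=14/37 c=45/37 d=-15/74
S(3/4) = -6533/2368

Δ: Δ0=2, Δ1=-1, Δ2=2
row 1: diag=12, rhs=-18; c'=1/4, d'=-3/2
row 2: denom=10−3·1/4=37/4; d'=(18−3·-3/2)/(37/4)=90/37
back: M2=90/37
back: M1=-3/2−1/4·90/37=-78/37
M: M0=0, M1=-78/37, M2=90/37, M3=0
seg 0: a=-5, c=M0/2=0, d=(M1−M0)/(6·3)=-13/111, b=Δ0−h0·(2M0+M1)/6=113/37
seg 1: a=1, c=M1/2=-39/37, d=(M2−M1)/(6·3)=28/111, b=Δ1−h1·(2M1+M2)/6=-4/37
seg 2: a=-2, c=M2/2=45/37, d=(M3−M2)/(6·2)=-15/74, b=Δ2−h2·(2M2+M3)/6=14/37
t_q=3/4 → seg 0, τ=3/4; S=-5+113/37·τ+0·τ²+-13/111·τ³=-6533/2368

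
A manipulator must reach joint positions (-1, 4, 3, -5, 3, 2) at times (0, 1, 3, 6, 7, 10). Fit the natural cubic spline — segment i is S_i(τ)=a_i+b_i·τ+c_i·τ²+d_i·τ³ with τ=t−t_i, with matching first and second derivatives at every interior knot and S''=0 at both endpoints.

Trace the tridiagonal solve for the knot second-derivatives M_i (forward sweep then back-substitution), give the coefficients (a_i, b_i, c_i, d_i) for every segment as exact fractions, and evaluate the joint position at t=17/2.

Δ: Δ0=5, Δ1=-1/2, Δ2=-8/3, Δ3=8, Δ4=-1/3
row 1: diag=6, rhs=-33; c'=1/3, d'=-11/2
row 2: denom=10−2·1/3=28/3; d'=(-13−2·-11/2)/(28/3)=-3/14
row 3: denom=8−3·9/28=197/28; d'=(64−3·-3/14)/(197/28)=1810/197
row 4: denom=8−1·28/197=1548/197; d'=(-50−1·1810/197)/(1548/197)=-2915/387
back: M4=-2915/387
back: M3=1810/197−28/197·-2915/387=3970/387
back: M2=-3/14−9/28·3970/387=-151/43
back: M1=-11/2−1/3·-151/43=-1117/258
M: M0=0, M1=-1117/258, M2=-151/43, M3=3970/387, M4=-2915/387, M5=0
seg 0: a=-1, c=M0/2=0, d=(M1−M0)/(6·1)=-1117/1548, b=Δ0−h0·(2M0+M1)/6=8857/1548
seg 1: a=4, c=M1/2=-1117/516, d=(M2−M1)/(6·2)=211/3096, b=Δ1−h1·(2M1+M2)/6=2753/774
seg 2: a=3, c=M2/2=-151/86, d=(M3−M2)/(6·3)=5329/6966, b=Δ2−h2·(2M2+M3)/6=-1658/387
seg 3: a=-5, c=M3/2=1985/387, d=(M4−M3)/(6·1)=-255/86, b=Δ3−h3·(2M3+M4)/6=4517/774
seg 4: a=3, c=M4/2=-2915/774, d=(M5−M4)/(6·3)=2915/6966, b=Δ4−h4·(2M4+M5)/6=2786/387
t_q=17/2 → seg 4, τ=3/2; S=3+2786/387·τ+-2915/774·τ²+2915/6966·τ³=4635/688

  seg 0: a=-1 b=8857/1548 c=0 d=-1117/1548
  seg 1: a=4 b=2753/774 c=-1117/516 d=211/3096
  seg 2: a=3 b=-1658/387 c=-151/86 d=5329/6966
  seg 3: a=-5 b=4517/774 c=1985/387 d=-255/86
  seg 4: a=3 b=2786/387 c=-2915/774 d=2915/6966
S(17/2) = 4635/688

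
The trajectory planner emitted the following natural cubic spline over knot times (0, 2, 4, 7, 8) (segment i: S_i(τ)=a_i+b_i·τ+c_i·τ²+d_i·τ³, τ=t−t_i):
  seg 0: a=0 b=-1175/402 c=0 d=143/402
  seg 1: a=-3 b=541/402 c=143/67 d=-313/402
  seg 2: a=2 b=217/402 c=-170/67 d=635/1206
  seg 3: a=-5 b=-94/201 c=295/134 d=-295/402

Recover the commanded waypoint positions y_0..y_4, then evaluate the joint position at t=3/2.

y_0=0 y_1=-3 y_2=2 y_3=-5 y_4=-4
S(3/2) = -3413/1072

y_0 = S_0(0) = a_0 = 0
y_1 = S_1(0) = a_1 = -3
y_2 = S_2(0) = a_2 = 2
y_3 = S_3(0) = a_3 = -5
y_4 = S_3(1) = -4
t_q=3/2 is in segment 0 (τ=3/2); S_0(τ)=-3413/1072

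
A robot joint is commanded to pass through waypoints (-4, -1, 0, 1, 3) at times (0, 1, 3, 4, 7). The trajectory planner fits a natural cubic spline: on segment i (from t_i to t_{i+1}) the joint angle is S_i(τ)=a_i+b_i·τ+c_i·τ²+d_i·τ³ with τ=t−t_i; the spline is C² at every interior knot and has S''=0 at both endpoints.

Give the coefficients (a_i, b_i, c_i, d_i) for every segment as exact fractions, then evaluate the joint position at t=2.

  seg 0: a=-4 b=5257/1500 c=0 d=-757/1500
  seg 1: a=-1 b=1493/750 c=-757/500 d=1153/3000
  seg 2: a=0 b=41/75 c=99/125 d=-127/375
  seg 3: a=1 b=418/375 c=-28/125 d=28/1125
S(2) = -139/1000

Δ: Δ0=3, Δ1=1/2, Δ2=1, Δ3=2/3
row 1: diag=6, rhs=-15; c'=1/3, d'=-5/2
row 2: denom=6−2·1/3=16/3; d'=(3−2·-5/2)/(16/3)=3/2
row 3: denom=8−1·3/16=125/16; d'=(-2−1·3/2)/(125/16)=-56/125
back: M3=-56/125
back: M2=3/2−3/16·-56/125=198/125
back: M1=-5/2−1/3·198/125=-757/250
M: M0=0, M1=-757/250, M2=198/125, M3=-56/125, M4=0
seg 0: a=-4, c=M0/2=0, d=(M1−M0)/(6·1)=-757/1500, b=Δ0−h0·(2M0+M1)/6=5257/1500
seg 1: a=-1, c=M1/2=-757/500, d=(M2−M1)/(6·2)=1153/3000, b=Δ1−h1·(2M1+M2)/6=1493/750
seg 2: a=0, c=M2/2=99/125, d=(M3−M2)/(6·1)=-127/375, b=Δ2−h2·(2M2+M3)/6=41/75
seg 3: a=1, c=M3/2=-28/125, d=(M4−M3)/(6·3)=28/1125, b=Δ3−h3·(2M3+M4)/6=418/375
t_q=2 → seg 1, τ=1; S=-1+1493/750·τ+-757/500·τ²+1153/3000·τ³=-139/1000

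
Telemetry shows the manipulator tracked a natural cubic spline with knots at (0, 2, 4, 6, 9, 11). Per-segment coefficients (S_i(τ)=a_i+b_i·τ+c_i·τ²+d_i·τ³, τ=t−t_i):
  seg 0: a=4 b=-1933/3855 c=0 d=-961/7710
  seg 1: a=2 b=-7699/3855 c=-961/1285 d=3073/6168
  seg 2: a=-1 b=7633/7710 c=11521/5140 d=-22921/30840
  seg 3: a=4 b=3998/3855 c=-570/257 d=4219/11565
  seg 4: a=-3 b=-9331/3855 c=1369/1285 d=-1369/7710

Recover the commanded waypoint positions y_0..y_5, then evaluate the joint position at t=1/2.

y_0=4 y_1=2 y_2=-1 y_3=4 y_4=-3 y_5=-5
S(1/2) = 15353/4112

y_0 = S_0(0) = a_0 = 4
y_1 = S_1(0) = a_1 = 2
y_2 = S_2(0) = a_2 = -1
y_3 = S_3(0) = a_3 = 4
y_4 = S_4(0) = a_4 = -3
y_5 = S_4(2) = -5
t_q=1/2 is in segment 0 (τ=1/2); S_0(τ)=15353/4112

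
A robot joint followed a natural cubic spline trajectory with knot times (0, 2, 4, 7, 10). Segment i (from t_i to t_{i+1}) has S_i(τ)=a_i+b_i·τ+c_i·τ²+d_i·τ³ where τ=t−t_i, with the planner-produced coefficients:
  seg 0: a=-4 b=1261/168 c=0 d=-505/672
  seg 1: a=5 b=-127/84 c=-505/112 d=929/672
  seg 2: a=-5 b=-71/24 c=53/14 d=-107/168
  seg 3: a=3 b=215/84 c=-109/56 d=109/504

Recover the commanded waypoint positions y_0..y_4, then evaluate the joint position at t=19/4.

y_0 = S_0(0) = a_0 = -4
y_1 = S_1(0) = a_1 = 5
y_2 = S_2(0) = a_2 = -5
y_3 = S_3(0) = a_3 = 3
y_4 = S_3(3) = -1
t_q=19/4 is in segment 2 (τ=3/4); S_2(τ)=-19203/3584

y_0=-4 y_1=5 y_2=-5 y_3=3 y_4=-1
S(19/4) = -19203/3584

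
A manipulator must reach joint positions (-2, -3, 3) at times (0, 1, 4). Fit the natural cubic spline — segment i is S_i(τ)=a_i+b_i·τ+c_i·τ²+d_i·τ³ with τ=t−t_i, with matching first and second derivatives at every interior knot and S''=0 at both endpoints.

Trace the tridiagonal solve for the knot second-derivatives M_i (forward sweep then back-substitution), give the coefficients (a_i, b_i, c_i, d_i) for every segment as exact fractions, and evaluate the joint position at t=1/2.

  seg 0: a=-2 b=-11/8 c=0 d=3/8
  seg 1: a=-3 b=-1/4 c=9/8 d=-1/8
S(1/2) = -169/64

Δ: Δ0=-1, Δ1=2
row 1: diag=8, rhs=18; c'=3/8, d'=9/4
back: M1=9/4
M: M0=0, M1=9/4, M2=0
seg 0: a=-2, c=M0/2=0, d=(M1−M0)/(6·1)=3/8, b=Δ0−h0·(2M0+M1)/6=-11/8
seg 1: a=-3, c=M1/2=9/8, d=(M2−M1)/(6·3)=-1/8, b=Δ1−h1·(2M1+M2)/6=-1/4
t_q=1/2 → seg 0, τ=1/2; S=-2+-11/8·τ+0·τ²+3/8·τ³=-169/64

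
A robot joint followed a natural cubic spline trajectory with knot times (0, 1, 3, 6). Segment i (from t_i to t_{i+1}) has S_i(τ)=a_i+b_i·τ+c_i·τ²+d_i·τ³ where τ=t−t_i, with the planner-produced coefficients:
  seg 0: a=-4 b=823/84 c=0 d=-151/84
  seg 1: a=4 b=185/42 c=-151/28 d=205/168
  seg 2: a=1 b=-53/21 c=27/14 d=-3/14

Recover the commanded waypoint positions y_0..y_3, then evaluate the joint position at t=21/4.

y_0 = S_0(0) = a_0 = -4
y_1 = S_1(0) = a_1 = 4
y_2 = S_2(0) = a_2 = 1
y_3 = S_2(3) = 5
t_q=21/4 is in segment 2 (τ=9/4); S_2(τ)=2369/896

y_0=-4 y_1=4 y_2=1 y_3=5
S(21/4) = 2369/896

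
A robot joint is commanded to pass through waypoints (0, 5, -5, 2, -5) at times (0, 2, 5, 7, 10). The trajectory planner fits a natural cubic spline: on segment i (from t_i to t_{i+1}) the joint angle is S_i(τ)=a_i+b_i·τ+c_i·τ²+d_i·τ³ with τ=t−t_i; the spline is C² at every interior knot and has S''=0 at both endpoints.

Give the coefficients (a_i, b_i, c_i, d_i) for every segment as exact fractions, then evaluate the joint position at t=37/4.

Δ: Δ0=5/2, Δ1=-10/3, Δ2=7/2, Δ3=-7/3
row 1: diag=10, rhs=-35; c'=3/10, d'=-7/2
row 2: denom=10−3·3/10=91/10; d'=(41−3·-7/2)/(91/10)=515/91
row 3: denom=10−2·20/91=870/91; d'=(-35−2·515/91)/(870/91)=-281/58
back: M3=-281/58
back: M2=515/91−20/91·-281/58=195/29
back: M1=-7/2−3/10·195/29=-160/29
M: M0=0, M1=-160/29, M2=195/29, M3=-281/58, M4=0
seg 0: a=0, c=M0/2=0, d=(M1−M0)/(6·2)=-40/87, b=Δ0−h0·(2M0+M1)/6=755/174
seg 1: a=5, c=M1/2=-80/29, d=(M2−M1)/(6·3)=355/522, b=Δ1−h1·(2M1+M2)/6=-205/174
seg 2: a=-5, c=M2/2=195/58, d=(M3−M2)/(6·2)=-671/696, b=Δ2−h2·(2M2+M3)/6=55/87
seg 3: a=2, c=M3/2=-281/116, d=(M4−M3)/(6·3)=281/1044, b=Δ3−h3·(2M3+M4)/6=437/174
t_q=37/4 → seg 3, τ=9/4; S=2+437/174·τ+-281/116·τ²+281/1044·τ³=-11483/7424

  seg 0: a=0 b=755/174 c=0 d=-40/87
  seg 1: a=5 b=-205/174 c=-80/29 d=355/522
  seg 2: a=-5 b=55/87 c=195/58 d=-671/696
  seg 3: a=2 b=437/174 c=-281/116 d=281/1044
S(37/4) = -11483/7424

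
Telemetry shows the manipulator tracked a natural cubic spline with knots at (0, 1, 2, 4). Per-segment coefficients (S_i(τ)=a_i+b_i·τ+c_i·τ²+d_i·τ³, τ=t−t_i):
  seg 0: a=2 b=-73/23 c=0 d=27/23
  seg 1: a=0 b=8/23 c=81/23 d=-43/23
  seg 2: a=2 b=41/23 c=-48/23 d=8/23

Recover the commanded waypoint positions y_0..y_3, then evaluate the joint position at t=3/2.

y_0 = S_0(0) = a_0 = 2
y_1 = S_1(0) = a_1 = 0
y_2 = S_2(0) = a_2 = 2
y_3 = S_2(2) = 0
t_q=3/2 is in segment 1 (τ=1/2); S_1(τ)=151/184

y_0=2 y_1=0 y_2=2 y_3=0
S(3/2) = 151/184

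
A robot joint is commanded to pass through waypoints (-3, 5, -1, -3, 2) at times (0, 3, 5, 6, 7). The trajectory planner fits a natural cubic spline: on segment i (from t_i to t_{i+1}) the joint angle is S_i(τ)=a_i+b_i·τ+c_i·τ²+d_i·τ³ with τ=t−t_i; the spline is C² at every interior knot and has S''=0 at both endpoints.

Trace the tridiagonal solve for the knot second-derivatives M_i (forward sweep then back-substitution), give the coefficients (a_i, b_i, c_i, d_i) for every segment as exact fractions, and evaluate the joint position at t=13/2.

  seg 0: a=-3 b=2831/642 c=0 d=-373/1926
  seg 1: a=5 b=-263/321 c=-373/214 d=419/1284
  seg 2: a=-1 b=-1244/321 c=23/107 d=533/321
  seg 3: a=-3 b=493/321 c=556/107 d=-556/321
S(13/2) = -123/107

Δ: Δ0=8/3, Δ1=-3, Δ2=-2, Δ3=5
row 1: diag=10, rhs=-34; c'=1/5, d'=-17/5
row 2: denom=6−2·1/5=28/5; d'=(6−2·-17/5)/(28/5)=16/7
row 3: denom=4−1·5/28=107/28; d'=(42−1·16/7)/(107/28)=1112/107
back: M3=1112/107
back: M2=16/7−5/28·1112/107=46/107
back: M1=-17/5−1/5·46/107=-373/107
M: M0=0, M1=-373/107, M2=46/107, M3=1112/107, M4=0
seg 0: a=-3, c=M0/2=0, d=(M1−M0)/(6·3)=-373/1926, b=Δ0−h0·(2M0+M1)/6=2831/642
seg 1: a=5, c=M1/2=-373/214, d=(M2−M1)/(6·2)=419/1284, b=Δ1−h1·(2M1+M2)/6=-263/321
seg 2: a=-1, c=M2/2=23/107, d=(M3−M2)/(6·1)=533/321, b=Δ2−h2·(2M2+M3)/6=-1244/321
seg 3: a=-3, c=M3/2=556/107, d=(M4−M3)/(6·1)=-556/321, b=Δ3−h3·(2M3+M4)/6=493/321
t_q=13/2 → seg 3, τ=1/2; S=-3+493/321·τ+556/107·τ²+-556/321·τ³=-123/107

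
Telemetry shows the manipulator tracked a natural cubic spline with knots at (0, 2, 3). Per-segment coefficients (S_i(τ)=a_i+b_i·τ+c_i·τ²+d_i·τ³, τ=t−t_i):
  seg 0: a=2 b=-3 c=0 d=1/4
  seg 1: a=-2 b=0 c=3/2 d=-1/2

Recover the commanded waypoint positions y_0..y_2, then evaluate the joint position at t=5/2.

y_0=2 y_1=-2 y_2=-1
S(5/2) = -27/16

y_0 = S_0(0) = a_0 = 2
y_1 = S_1(0) = a_1 = -2
y_2 = S_1(1) = -1
t_q=5/2 is in segment 1 (τ=1/2); S_1(τ)=-27/16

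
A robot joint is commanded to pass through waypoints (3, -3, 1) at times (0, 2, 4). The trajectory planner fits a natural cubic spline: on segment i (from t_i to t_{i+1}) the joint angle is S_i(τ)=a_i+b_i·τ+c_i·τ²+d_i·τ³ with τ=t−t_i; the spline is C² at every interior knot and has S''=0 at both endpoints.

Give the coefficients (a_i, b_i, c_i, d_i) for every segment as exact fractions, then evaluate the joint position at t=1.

  seg 0: a=3 b=-17/4 c=0 d=5/16
  seg 1: a=-3 b=-1/2 c=15/8 d=-5/16
S(1) = -15/16

Δ: Δ0=-3, Δ1=2
row 1: diag=8, rhs=30; c'=1/4, d'=15/4
back: M1=15/4
M: M0=0, M1=15/4, M2=0
seg 0: a=3, c=M0/2=0, d=(M1−M0)/(6·2)=5/16, b=Δ0−h0·(2M0+M1)/6=-17/4
seg 1: a=-3, c=M1/2=15/8, d=(M2−M1)/(6·2)=-5/16, b=Δ1−h1·(2M1+M2)/6=-1/2
t_q=1 → seg 0, τ=1; S=3+-17/4·τ+0·τ²+5/16·τ³=-15/16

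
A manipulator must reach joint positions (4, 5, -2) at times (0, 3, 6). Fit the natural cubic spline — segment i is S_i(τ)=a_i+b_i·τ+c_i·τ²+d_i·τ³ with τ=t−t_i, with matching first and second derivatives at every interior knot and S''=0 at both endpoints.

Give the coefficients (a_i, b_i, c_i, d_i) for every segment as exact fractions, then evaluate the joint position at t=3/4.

Δ: Δ0=1/3, Δ1=-7/3
row 1: diag=12, rhs=-16; c'=1/4, d'=-4/3
back: M1=-4/3
M: M0=0, M1=-4/3, M2=0
seg 0: a=4, c=M0/2=0, d=(M1−M0)/(6·3)=-2/27, b=Δ0−h0·(2M0+M1)/6=1
seg 1: a=5, c=M1/2=-2/3, d=(M2−M1)/(6·3)=2/27, b=Δ1−h1·(2M1+M2)/6=-1
t_q=3/4 → seg 0, τ=3/4; S=4+1·τ+0·τ²+-2/27·τ³=151/32

  seg 0: a=4 b=1 c=0 d=-2/27
  seg 1: a=5 b=-1 c=-2/3 d=2/27
S(3/4) = 151/32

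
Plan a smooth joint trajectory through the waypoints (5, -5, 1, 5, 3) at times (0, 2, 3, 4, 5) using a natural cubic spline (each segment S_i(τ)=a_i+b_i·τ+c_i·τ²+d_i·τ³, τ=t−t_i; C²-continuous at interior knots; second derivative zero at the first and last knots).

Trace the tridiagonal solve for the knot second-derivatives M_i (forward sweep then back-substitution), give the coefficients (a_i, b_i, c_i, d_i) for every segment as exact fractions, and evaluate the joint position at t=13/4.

  seg 0: a=5 b=-382/43 c=0 d=167/172
  seg 1: a=-5 b=119/43 c=501/86 d=-223/86
  seg 2: a=1 b=571/86 c=-84/43 d=-59/86
  seg 3: a=5 b=29/43 c=-345/86 d=115/86
S(13/4) = 13909/5504

Δ: Δ0=-5, Δ1=6, Δ2=4, Δ3=-2
row 1: diag=6, rhs=66; c'=1/6, d'=11
row 2: denom=4−1·1/6=23/6; d'=(-12−1·11)/(23/6)=-6
row 3: denom=4−1·6/23=86/23; d'=(-36−1·-6)/(86/23)=-345/43
back: M3=-345/43
back: M2=-6−6/23·-345/43=-168/43
back: M1=11−1/6·-168/43=501/43
M: M0=0, M1=501/43, M2=-168/43, M3=-345/43, M4=0
seg 0: a=5, c=M0/2=0, d=(M1−M0)/(6·2)=167/172, b=Δ0−h0·(2M0+M1)/6=-382/43
seg 1: a=-5, c=M1/2=501/86, d=(M2−M1)/(6·1)=-223/86, b=Δ1−h1·(2M1+M2)/6=119/43
seg 2: a=1, c=M2/2=-84/43, d=(M3−M2)/(6·1)=-59/86, b=Δ2−h2·(2M2+M3)/6=571/86
seg 3: a=5, c=M3/2=-345/86, d=(M4−M3)/(6·1)=115/86, b=Δ3−h3·(2M3+M4)/6=29/43
t_q=13/4 → seg 2, τ=1/4; S=1+571/86·τ+-84/43·τ²+-59/86·τ³=13909/5504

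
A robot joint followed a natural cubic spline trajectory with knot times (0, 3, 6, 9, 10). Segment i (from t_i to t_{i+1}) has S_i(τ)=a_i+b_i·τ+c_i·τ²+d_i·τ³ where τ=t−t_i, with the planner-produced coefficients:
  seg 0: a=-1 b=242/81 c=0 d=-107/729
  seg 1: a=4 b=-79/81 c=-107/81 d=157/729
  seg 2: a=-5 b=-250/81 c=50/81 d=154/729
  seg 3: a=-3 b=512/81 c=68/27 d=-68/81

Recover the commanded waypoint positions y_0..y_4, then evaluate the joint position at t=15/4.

y_0=-1 y_1=4 y_2=-5 y_3=-3 y_4=5
S(15/4) = 1507/576

y_0 = S_0(0) = a_0 = -1
y_1 = S_1(0) = a_1 = 4
y_2 = S_2(0) = a_2 = -5
y_3 = S_3(0) = a_3 = -3
y_4 = S_3(1) = 5
t_q=15/4 is in segment 1 (τ=3/4); S_1(τ)=1507/576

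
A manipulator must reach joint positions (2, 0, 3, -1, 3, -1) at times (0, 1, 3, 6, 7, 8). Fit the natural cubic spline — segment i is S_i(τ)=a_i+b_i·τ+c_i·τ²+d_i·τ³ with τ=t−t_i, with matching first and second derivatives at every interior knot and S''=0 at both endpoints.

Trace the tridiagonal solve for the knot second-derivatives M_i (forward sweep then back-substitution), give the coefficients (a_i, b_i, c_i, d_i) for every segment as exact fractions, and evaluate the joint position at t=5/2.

  seg 0: a=2 b=-3263/1140 c=0 d=983/1140
  seg 1: a=0 b=-157/570 c=983/380 d=-1937/2280
  seg 2: a=3 b=-7/57 c=-477/190 d=1201/1710
  seg 3: a=-1 b=2153/570 c=362/95 d=-409/114
  seg 4: a=3 b=181/285 c=-1321/190 d=1321/570
S(5/2) = 15443/6080

Δ: Δ0=-2, Δ1=3/2, Δ2=-4/3, Δ3=4, Δ4=-4
row 1: diag=6, rhs=21; c'=1/3, d'=7/2
row 2: denom=10−2·1/3=28/3; d'=(-17−2·7/2)/(28/3)=-18/7
row 3: denom=8−3·9/28=197/28; d'=(32−3·-18/7)/(197/28)=1112/197
row 4: denom=4−1·28/197=760/197; d'=(-48−1·1112/197)/(760/197)=-1321/95
back: M4=-1321/95
back: M3=1112/197−28/197·-1321/95=724/95
back: M2=-18/7−9/28·724/95=-477/95
back: M1=7/2−1/3·-477/95=983/190
M: M0=0, M1=983/190, M2=-477/95, M3=724/95, M4=-1321/95, M5=0
seg 0: a=2, c=M0/2=0, d=(M1−M0)/(6·1)=983/1140, b=Δ0−h0·(2M0+M1)/6=-3263/1140
seg 1: a=0, c=M1/2=983/380, d=(M2−M1)/(6·2)=-1937/2280, b=Δ1−h1·(2M1+M2)/6=-157/570
seg 2: a=3, c=M2/2=-477/190, d=(M3−M2)/(6·3)=1201/1710, b=Δ2−h2·(2M2+M3)/6=-7/57
seg 3: a=-1, c=M3/2=362/95, d=(M4−M3)/(6·1)=-409/114, b=Δ3−h3·(2M3+M4)/6=2153/570
seg 4: a=3, c=M4/2=-1321/190, d=(M5−M4)/(6·1)=1321/570, b=Δ4−h4·(2M4+M5)/6=181/285
t_q=5/2 → seg 1, τ=3/2; S=0+-157/570·τ+983/380·τ²+-1937/2280·τ³=15443/6080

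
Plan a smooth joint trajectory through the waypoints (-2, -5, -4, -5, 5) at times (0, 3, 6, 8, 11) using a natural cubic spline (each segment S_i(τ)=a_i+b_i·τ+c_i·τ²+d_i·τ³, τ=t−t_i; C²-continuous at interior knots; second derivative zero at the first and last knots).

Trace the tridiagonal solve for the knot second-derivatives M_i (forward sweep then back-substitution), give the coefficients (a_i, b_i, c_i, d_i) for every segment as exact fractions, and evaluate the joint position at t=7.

  seg 0: a=-2 b=-265/177 c=0 d=88/1593
  seg 1: a=-5 b=-1/177 c=88/177 d=-68/531
  seg 2: a=-4 b=-85/177 c=-116/177 d=457/1416
  seg 3: a=-5 b=91/118 c=907/708 d=-907/6372
S(7) = -6815/1416

Δ: Δ0=-1, Δ1=1/3, Δ2=-1/2, Δ3=10/3
row 1: diag=12, rhs=8; c'=1/4, d'=2/3
row 2: denom=10−3·1/4=37/4; d'=(-5−3·2/3)/(37/4)=-28/37
row 3: denom=10−2·8/37=354/37; d'=(23−2·-28/37)/(354/37)=907/354
back: M3=907/354
back: M2=-28/37−8/37·907/354=-232/177
back: M1=2/3−1/4·-232/177=176/177
M: M0=0, M1=176/177, M2=-232/177, M3=907/354, M4=0
seg 0: a=-2, c=M0/2=0, d=(M1−M0)/(6·3)=88/1593, b=Δ0−h0·(2M0+M1)/6=-265/177
seg 1: a=-5, c=M1/2=88/177, d=(M2−M1)/(6·3)=-68/531, b=Δ1−h1·(2M1+M2)/6=-1/177
seg 2: a=-4, c=M2/2=-116/177, d=(M3−M2)/(6·2)=457/1416, b=Δ2−h2·(2M2+M3)/6=-85/177
seg 3: a=-5, c=M3/2=907/708, d=(M4−M3)/(6·3)=-907/6372, b=Δ3−h3·(2M3+M4)/6=91/118
t_q=7 → seg 2, τ=1; S=-4+-85/177·τ+-116/177·τ²+457/1416·τ³=-6815/1416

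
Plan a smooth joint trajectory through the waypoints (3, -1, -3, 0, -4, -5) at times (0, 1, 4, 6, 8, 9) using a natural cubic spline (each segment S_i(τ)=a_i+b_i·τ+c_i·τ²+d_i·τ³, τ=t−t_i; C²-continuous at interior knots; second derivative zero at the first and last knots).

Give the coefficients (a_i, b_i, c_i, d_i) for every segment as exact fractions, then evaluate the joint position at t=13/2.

  seg 0: a=3 b=-9518/2199 c=0 d=722/2199
  seg 1: a=-1 b=-7352/2199 c=722/733 d=-68/2199
  seg 2: a=-3 b=3808/2199 c=518/733 d=-7235/17592
  seg 3: a=0 b=-1657/4398 c=-5163/2932 d=4175/8796
  seg 4: a=-4 b=-7585/4398 c=3187/2932 d=-3187/8796
S(13/2) = -13353/23456

Δ: Δ0=-4, Δ1=-2/3, Δ2=3/2, Δ3=-2, Δ4=-1
row 1: diag=8, rhs=20; c'=3/8, d'=5/2
row 2: denom=10−3·3/8=71/8; d'=(13−3·5/2)/(71/8)=44/71
row 3: denom=8−2·16/71=536/71; d'=(-21−2·44/71)/(536/71)=-1579/536
row 4: denom=6−2·71/268=733/134; d'=(6−2·-1579/536)/(733/134)=3187/1466
back: M4=3187/1466
back: M3=-1579/536−71/268·3187/1466=-5163/1466
back: M2=44/71−16/71·-5163/1466=1036/733
back: M1=5/2−3/8·1036/733=1444/733
M: M0=0, M1=1444/733, M2=1036/733, M3=-5163/1466, M4=3187/1466, M5=0
seg 0: a=3, c=M0/2=0, d=(M1−M0)/(6·1)=722/2199, b=Δ0−h0·(2M0+M1)/6=-9518/2199
seg 1: a=-1, c=M1/2=722/733, d=(M2−M1)/(6·3)=-68/2199, b=Δ1−h1·(2M1+M2)/6=-7352/2199
seg 2: a=-3, c=M2/2=518/733, d=(M3−M2)/(6·2)=-7235/17592, b=Δ2−h2·(2M2+M3)/6=3808/2199
seg 3: a=0, c=M3/2=-5163/2932, d=(M4−M3)/(6·2)=4175/8796, b=Δ3−h3·(2M3+M4)/6=-1657/4398
seg 4: a=-4, c=M4/2=3187/2932, d=(M5−M4)/(6·1)=-3187/8796, b=Δ4−h4·(2M4+M5)/6=-7585/4398
t_q=13/2 → seg 3, τ=1/2; S=0+-1657/4398·τ+-5163/2932·τ²+4175/8796·τ³=-13353/23456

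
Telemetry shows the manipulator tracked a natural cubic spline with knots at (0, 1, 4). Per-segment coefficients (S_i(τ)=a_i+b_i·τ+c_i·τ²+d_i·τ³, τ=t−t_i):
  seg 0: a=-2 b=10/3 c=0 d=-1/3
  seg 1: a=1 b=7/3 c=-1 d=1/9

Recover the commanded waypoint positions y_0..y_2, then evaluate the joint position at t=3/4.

y_0 = S_0(0) = a_0 = -2
y_1 = S_1(0) = a_1 = 1
y_2 = S_1(3) = 2
t_q=3/4 is in segment 0 (τ=3/4); S_0(τ)=23/64

y_0=-2 y_1=1 y_2=2
S(3/4) = 23/64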